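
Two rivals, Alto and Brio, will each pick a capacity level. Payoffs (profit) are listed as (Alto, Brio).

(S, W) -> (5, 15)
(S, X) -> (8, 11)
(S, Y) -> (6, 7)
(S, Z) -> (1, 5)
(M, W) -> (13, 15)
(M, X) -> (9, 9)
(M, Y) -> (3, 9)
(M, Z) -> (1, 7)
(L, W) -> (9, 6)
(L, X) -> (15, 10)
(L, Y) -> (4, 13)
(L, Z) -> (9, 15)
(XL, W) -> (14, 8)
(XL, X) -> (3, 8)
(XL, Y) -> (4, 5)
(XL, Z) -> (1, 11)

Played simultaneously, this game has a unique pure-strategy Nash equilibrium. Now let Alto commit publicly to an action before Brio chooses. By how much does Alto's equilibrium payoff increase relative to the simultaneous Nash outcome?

Work backward from Brio's decision.
- S: BR = W, leader payoff 5.
- M: BR = W, leader payoff 13.
- L: BR = Z, leader payoff 9.
- XL: BR = Z, leader payoff 1.
Alto's induced payoffs are 5, 13, 9, 1, so Alto commits to M. Subgame-perfect outcome: (M, W) with payoffs (13, 15).
Now find the simultaneous Nash equilibrium.
Alto's best replies: W→XL; X→L; Y→S; Z→L.
Brio's best replies: S→W; M→W; L→Z; XL→Z.
The unique mutual best reply is (L, Z), giving (9, 15).
Alto's commitment gain: 13 − 9 = 4.

4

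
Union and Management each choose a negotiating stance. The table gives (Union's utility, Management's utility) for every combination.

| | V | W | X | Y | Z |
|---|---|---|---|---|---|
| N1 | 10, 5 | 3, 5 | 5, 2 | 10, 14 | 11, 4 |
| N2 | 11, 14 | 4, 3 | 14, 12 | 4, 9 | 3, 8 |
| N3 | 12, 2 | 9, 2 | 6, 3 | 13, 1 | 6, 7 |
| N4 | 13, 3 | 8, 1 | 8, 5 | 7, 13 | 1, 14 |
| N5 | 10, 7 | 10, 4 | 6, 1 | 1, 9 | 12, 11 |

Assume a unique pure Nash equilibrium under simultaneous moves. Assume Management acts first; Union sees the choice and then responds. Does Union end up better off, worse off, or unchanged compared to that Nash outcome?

Union best-responds to each possible Management move:
- V → Union plays N4 (best of 10, 11, 12, 13, 10); Management gets 3.
- W → Union plays N5 (best of 3, 4, 9, 8, 10); Management gets 4.
- X → Union plays N2 (best of 5, 14, 6, 8, 6); Management gets 12.
- Y → Union plays N3 (best of 10, 4, 13, 7, 1); Management gets 1.
- Z → Union plays N5 (best of 11, 3, 6, 1, 12); Management gets 11.
Maximizing over 3, 4, 12, 1, 11, Management chooses X. Subgame-perfect outcome: (N2, X) with payoffs (14, 12).
Now find the simultaneous Nash equilibrium.
Union's best replies: V→N4; W→N5; X→N2; Y→N3; Z→N5.
Management's best replies: N1→Y; N2→V; N3→Z; N4→Z; N5→Z.
The unique mutual best reply is (N5, Z), giving (12, 11).
Union earns 14 sequentially versus 12 at the Nash outcome: better off.

better off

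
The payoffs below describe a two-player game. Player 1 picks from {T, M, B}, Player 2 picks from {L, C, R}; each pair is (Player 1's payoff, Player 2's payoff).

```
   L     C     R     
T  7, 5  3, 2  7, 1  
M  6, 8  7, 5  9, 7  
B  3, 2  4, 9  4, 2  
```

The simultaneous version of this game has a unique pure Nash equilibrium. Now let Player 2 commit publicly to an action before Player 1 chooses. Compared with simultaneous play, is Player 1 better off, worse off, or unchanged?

Backward induction with Player 2 moving first.
- L: BR = T, leader payoff 5.
- C: BR = M, leader payoff 5.
- R: BR = M, leader payoff 7.
Maximizing over 5, 5, 7, Player 2 chooses R. Subgame-perfect outcome: (M, R) with payoffs (9, 7).
For the simultaneous game, intersect best replies.
Player 1's best replies: L→T; C→M; R→M.
Player 2's best replies: T→L; M→L; B→C.
Only (T, L) has each player best-responding; Nash payoffs (7, 5).
Player 1 earns 9 sequentially versus 7 at the Nash outcome: better off.

better off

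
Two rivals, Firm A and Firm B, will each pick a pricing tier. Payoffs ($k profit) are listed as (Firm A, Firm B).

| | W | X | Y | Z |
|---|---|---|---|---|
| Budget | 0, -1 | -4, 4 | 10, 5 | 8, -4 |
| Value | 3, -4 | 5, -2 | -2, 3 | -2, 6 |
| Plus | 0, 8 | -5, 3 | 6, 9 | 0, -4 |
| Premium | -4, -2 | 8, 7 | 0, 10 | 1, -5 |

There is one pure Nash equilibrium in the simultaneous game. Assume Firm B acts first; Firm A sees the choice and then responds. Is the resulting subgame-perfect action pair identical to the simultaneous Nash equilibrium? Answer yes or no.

Work backward from Firm A's decision.
- W: Firm A compares 0, 3, 0, -4 and picks Value; Firm B would get -4.
- X: Firm A compares -4, 5, -5, 8 and picks Premium; Firm B would get 7.
- Y: Firm A compares 10, -2, 6, 0 and picks Budget; Firm B would get 5.
- Z: Firm A compares 8, -2, 0, 1 and picks Budget; Firm B would get -4.
Firm B's induced payoffs are -4, 7, 5, -4, so Firm B commits to X. Subgame-perfect outcome: (Premium, X) with payoffs (8, 7).
Now find the simultaneous Nash equilibrium.
Firm A's best replies: W→Value; X→Premium; Y→Budget; Z→Budget.
Firm B's best replies: Budget→Y; Value→Z; Plus→Y; Premium→Y.
The unique mutual best reply is (Budget, Y), giving (10, 5).
Sequential outcome (Premium, X) differs from the Nash profile (Budget, Y).

no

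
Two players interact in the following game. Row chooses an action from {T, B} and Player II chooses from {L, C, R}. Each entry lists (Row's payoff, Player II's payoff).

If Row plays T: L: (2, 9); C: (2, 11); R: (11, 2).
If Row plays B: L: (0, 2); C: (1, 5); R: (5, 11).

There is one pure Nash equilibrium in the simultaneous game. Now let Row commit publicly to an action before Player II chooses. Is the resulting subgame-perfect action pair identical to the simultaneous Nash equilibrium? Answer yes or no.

Solve by backward induction (Row leads).
- T → Player II plays C (best of 9, 11, 2); Row gets 2.
- B → Player II plays R (best of 2, 5, 11); Row gets 5.
Row's induced payoffs are 2, 5, so Row commits to B. Subgame-perfect outcome: (B, R) with payoffs (5, 11).
For the simultaneous game, intersect best replies.
Row's best replies: L→T; C→T; R→T.
Player II's best replies: T→C; B→R.
Only (T, C) has each player best-responding; Nash payoffs (2, 11).
Sequential outcome (B, R) differs from the Nash profile (T, C).

no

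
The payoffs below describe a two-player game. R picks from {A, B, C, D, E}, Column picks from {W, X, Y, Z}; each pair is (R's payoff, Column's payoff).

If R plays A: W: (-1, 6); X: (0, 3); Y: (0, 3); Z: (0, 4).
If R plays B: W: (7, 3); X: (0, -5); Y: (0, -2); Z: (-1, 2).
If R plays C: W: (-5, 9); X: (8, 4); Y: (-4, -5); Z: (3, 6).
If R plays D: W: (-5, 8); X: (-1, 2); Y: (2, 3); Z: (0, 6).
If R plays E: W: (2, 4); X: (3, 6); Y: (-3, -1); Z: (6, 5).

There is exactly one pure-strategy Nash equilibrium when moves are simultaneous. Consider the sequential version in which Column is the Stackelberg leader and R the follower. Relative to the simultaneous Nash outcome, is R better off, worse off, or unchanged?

worse off

R best-responds to each possible Column move:
- W: BR = B, leader payoff 3.
- X: BR = C, leader payoff 4.
- Y: BR = D, leader payoff 3.
- Z: BR = E, leader payoff 5.
Among 3, 4, 3, 5, the best is 5 at Z. Subgame-perfect outcome: (E, Z) with payoffs (6, 5).
Now find the simultaneous Nash equilibrium.
R's best replies: W→B; X→C; Y→D; Z→E.
Column's best replies: A→W; B→W; C→W; D→W; E→X.
Only (B, W) has each player best-responding; Nash payoffs (7, 3).
R earns 6 sequentially versus 7 at the Nash outcome: worse off.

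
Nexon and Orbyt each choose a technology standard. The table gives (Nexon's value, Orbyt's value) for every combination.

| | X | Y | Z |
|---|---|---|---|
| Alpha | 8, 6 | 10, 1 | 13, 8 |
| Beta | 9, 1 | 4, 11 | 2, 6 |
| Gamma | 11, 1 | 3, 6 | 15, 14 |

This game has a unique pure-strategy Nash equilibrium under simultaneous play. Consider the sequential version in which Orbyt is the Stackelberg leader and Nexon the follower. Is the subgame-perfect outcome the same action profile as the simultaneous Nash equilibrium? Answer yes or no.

Work backward from Nexon's decision.
- X: Nexon compares 8, 9, 11 and picks Gamma; Orbyt would get 1.
- Y: Nexon compares 10, 4, 3 and picks Alpha; Orbyt would get 1.
- Z: Nexon compares 13, 2, 15 and picks Gamma; Orbyt would get 14.
Orbyt's induced payoffs are 1, 1, 14, so Orbyt commits to Z. Subgame-perfect outcome: (Gamma, Z) with payoffs (15, 14).
For the simultaneous game, intersect best replies.
Nexon's best replies: X→Gamma; Y→Alpha; Z→Gamma.
Orbyt's best replies: Alpha→Z; Beta→Y; Gamma→Z.
The unique mutual best reply is (Gamma, Z), giving (15, 14).
Sequential outcome (Gamma, Z) coincides with the Nash profile (Gamma, Z).

yes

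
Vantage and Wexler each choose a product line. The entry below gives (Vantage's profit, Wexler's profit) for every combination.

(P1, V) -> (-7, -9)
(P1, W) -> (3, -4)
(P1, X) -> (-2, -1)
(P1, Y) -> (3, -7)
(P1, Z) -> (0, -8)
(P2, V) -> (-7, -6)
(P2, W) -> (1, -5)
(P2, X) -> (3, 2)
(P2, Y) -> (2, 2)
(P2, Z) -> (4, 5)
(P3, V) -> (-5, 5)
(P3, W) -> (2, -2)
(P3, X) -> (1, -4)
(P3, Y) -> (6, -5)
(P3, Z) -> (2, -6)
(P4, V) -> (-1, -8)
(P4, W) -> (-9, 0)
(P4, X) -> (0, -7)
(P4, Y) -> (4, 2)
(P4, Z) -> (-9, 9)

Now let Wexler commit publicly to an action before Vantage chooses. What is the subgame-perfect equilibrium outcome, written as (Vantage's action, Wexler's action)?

(P2, Z)

Backward induction with Wexler moving first.
- V: BR = P4, leader payoff -8.
- W: BR = P1, leader payoff -4.
- X: BR = P2, leader payoff 2.
- Y: BR = P3, leader payoff -5.
- Z: BR = P2, leader payoff 5.
Among -8, -4, 2, -5, 5, the best is 5 at Z. Subgame-perfect outcome: (P2, Z) with payoffs (4, 5).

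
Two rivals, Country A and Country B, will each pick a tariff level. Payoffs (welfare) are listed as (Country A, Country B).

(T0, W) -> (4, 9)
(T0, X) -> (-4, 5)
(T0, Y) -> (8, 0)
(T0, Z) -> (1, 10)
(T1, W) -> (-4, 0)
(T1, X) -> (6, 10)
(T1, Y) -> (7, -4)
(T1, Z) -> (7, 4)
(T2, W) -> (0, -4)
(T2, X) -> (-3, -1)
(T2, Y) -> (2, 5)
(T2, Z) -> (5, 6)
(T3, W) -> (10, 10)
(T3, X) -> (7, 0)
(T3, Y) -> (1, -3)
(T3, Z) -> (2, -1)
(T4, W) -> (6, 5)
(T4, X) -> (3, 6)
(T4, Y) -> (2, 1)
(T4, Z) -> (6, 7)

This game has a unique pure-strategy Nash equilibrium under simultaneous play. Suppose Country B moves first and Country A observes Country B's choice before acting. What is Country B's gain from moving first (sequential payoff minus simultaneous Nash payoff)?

0

Country A best-responds to each possible Country B move:
- W → Country A plays T3 (best of 4, -4, 0, 10, 6); Country B gets 10.
- X → Country A plays T3 (best of -4, 6, -3, 7, 3); Country B gets 0.
- Y → Country A plays T0 (best of 8, 7, 2, 1, 2); Country B gets 0.
- Z → Country A plays T1 (best of 1, 7, 5, 2, 6); Country B gets 4.
Among 10, 0, 0, 4, the best is 10 at W. Subgame-perfect outcome: (T3, W) with payoffs (10, 10).
Under simultaneous play:
Country A's best replies: W→T3; X→T3; Y→T0; Z→T1.
Country B's best replies: T0→Z; T1→X; T2→Z; T3→W; T4→Z.
The unique mutual best reply is (T3, W), giving (10, 10).
Country B's commitment gain: 10 − 10 = 0.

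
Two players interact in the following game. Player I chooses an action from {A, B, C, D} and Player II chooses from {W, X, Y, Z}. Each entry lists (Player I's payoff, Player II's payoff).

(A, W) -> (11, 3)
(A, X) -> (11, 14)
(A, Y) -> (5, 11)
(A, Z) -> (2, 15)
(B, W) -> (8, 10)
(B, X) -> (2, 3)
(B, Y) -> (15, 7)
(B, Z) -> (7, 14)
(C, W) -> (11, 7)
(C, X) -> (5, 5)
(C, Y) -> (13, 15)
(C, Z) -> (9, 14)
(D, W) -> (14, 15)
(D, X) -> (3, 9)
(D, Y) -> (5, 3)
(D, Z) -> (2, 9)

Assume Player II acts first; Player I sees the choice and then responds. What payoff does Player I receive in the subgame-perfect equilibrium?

14

Player I best-responds to each possible Player II move:
- W: Player I compares 11, 8, 11, 14 and picks D; Player II would get 15.
- X: Player I compares 11, 2, 5, 3 and picks A; Player II would get 14.
- Y: Player I compares 5, 15, 13, 5 and picks B; Player II would get 7.
- Z: Player I compares 2, 7, 9, 2 and picks C; Player II would get 14.
Among 15, 14, 7, 14, the best is 15 at W. Subgame-perfect outcome: (D, W) with payoffs (14, 15).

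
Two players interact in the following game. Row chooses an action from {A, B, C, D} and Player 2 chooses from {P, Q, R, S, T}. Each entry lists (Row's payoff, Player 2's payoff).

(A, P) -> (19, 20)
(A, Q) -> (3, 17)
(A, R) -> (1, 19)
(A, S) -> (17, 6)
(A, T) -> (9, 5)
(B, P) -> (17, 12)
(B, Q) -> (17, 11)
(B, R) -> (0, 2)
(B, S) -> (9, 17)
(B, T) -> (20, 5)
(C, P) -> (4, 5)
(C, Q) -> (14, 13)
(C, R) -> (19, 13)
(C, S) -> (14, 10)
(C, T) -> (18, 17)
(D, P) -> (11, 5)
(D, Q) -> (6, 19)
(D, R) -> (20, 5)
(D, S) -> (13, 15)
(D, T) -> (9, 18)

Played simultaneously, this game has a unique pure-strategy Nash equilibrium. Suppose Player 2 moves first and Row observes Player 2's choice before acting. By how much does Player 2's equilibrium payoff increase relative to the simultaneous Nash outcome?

Row best-responds to each possible Player 2 move:
- P → Row plays A (best of 19, 17, 4, 11); Player 2 gets 20.
- Q → Row plays B (best of 3, 17, 14, 6); Player 2 gets 11.
- R → Row plays D (best of 1, 0, 19, 20); Player 2 gets 5.
- S → Row plays A (best of 17, 9, 14, 13); Player 2 gets 6.
- T → Row plays B (best of 9, 20, 18, 9); Player 2 gets 5.
Maximizing over 20, 11, 5, 6, 5, Player 2 chooses P. Subgame-perfect outcome: (A, P) with payoffs (19, 20).
Now find the simultaneous Nash equilibrium.
Row's best replies: P→A; Q→B; R→D; S→A; T→B.
Player 2's best replies: A→P; B→S; C→T; D→Q.
The unique mutual best reply is (A, P), giving (19, 20).
Player 2's commitment gain: 20 − 20 = 0.

0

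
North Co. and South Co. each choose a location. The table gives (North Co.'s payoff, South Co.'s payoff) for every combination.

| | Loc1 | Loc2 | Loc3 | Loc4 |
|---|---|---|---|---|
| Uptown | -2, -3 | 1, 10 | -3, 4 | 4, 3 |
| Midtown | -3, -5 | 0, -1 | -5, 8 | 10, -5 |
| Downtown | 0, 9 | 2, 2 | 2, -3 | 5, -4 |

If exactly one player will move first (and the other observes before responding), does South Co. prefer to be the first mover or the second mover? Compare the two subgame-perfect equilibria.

second

If North Co. leads: South Co.'s best replies are Uptown→Loc2, Midtown→Loc3, Downtown→Loc1; North Co.'s induced payoffs 1, -5, 0; outcome (Uptown, Loc2), payoffs (1, 10).
If South Co. leads: North Co.'s best replies are Loc1→Downtown, Loc2→Downtown, Loc3→Downtown, Loc4→Midtown; South Co.'s induced payoffs 9, 2, -3, -5; outcome (Downtown, Loc1), payoffs (0, 9).
South Co. gets 9 moving first and 10 moving second, so South Co. prefers to move second.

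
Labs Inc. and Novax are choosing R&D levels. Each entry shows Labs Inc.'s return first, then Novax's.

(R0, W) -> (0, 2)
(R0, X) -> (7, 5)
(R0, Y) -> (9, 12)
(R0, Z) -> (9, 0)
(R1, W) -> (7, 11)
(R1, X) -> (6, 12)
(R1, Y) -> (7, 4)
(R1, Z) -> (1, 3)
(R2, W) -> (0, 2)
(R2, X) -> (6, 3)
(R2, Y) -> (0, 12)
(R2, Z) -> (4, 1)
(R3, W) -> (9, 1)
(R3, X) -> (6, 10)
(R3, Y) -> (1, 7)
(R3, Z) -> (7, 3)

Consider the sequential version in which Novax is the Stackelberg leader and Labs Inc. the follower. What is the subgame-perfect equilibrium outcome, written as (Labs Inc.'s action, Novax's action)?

(R0, Y)

Work backward from Labs Inc.'s decision.
- W: Labs Inc. compares 0, 7, 0, 9 and picks R3; Novax would get 1.
- X: Labs Inc. compares 7, 6, 6, 6 and picks R0; Novax would get 5.
- Y: Labs Inc. compares 9, 7, 0, 1 and picks R0; Novax would get 12.
- Z: Labs Inc. compares 9, 1, 4, 7 and picks R0; Novax would get 0.
Novax's induced payoffs are 1, 5, 12, 0, so Novax commits to Y. Subgame-perfect outcome: (R0, Y) with payoffs (9, 12).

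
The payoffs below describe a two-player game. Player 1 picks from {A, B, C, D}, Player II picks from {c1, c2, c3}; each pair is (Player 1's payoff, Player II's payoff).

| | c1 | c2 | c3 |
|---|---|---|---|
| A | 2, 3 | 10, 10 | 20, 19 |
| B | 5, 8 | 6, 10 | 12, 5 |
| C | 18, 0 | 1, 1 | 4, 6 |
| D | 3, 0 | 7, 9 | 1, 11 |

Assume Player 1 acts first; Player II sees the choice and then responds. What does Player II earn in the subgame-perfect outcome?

Work backward from Player II's decision.
- A: Player II compares 3, 10, 19 and picks c3; Player 1 would get 20.
- B: Player II compares 8, 10, 5 and picks c2; Player 1 would get 6.
- C: Player II compares 0, 1, 6 and picks c3; Player 1 would get 4.
- D: Player II compares 0, 9, 11 and picks c3; Player 1 would get 1.
Among 20, 6, 4, 1, the best is 20 at A. Subgame-perfect outcome: (A, c3) with payoffs (20, 19).

19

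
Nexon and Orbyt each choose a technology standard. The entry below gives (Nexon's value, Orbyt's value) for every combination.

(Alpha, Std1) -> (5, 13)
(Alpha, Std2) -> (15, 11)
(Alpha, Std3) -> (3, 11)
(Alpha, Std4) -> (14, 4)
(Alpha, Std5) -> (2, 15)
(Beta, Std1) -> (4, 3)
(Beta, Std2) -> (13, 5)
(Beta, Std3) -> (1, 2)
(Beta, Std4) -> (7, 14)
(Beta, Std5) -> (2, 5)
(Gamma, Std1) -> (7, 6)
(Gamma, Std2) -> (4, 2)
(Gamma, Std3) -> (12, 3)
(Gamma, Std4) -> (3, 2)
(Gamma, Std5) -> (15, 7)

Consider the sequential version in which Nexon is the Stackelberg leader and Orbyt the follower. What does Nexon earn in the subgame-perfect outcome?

Orbyt best-responds to each possible Nexon move:
- Alpha → Orbyt plays Std5 (best of 13, 11, 11, 4, 15); Nexon gets 2.
- Beta → Orbyt plays Std4 (best of 3, 5, 2, 14, 5); Nexon gets 7.
- Gamma → Orbyt plays Std5 (best of 6, 2, 3, 2, 7); Nexon gets 15.
Maximizing over 2, 7, 15, Nexon chooses Gamma. Subgame-perfect outcome: (Gamma, Std5) with payoffs (15, 7).

15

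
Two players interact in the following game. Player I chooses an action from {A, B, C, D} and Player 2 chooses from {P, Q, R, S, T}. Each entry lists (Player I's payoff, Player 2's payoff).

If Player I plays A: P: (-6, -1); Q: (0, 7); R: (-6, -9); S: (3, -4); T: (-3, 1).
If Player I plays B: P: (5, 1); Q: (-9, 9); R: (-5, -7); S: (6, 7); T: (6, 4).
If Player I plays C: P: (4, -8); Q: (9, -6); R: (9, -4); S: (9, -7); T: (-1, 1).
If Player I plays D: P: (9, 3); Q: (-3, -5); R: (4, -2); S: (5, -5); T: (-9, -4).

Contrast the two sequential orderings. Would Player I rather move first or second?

first

If Player I leads: Player 2's best replies are A→Q, B→Q, C→T, D→P; Player I's induced payoffs 0, -9, -1, 9; outcome (D, P), payoffs (9, 3).
If Player 2 leads: Player I's best replies are P→D, Q→C, R→C, S→C, T→B; Player 2's induced payoffs 3, -6, -4, -7, 4; outcome (B, T), payoffs (6, 4).
Player I gets 9 moving first and 6 moving second, so Player I prefers to move first.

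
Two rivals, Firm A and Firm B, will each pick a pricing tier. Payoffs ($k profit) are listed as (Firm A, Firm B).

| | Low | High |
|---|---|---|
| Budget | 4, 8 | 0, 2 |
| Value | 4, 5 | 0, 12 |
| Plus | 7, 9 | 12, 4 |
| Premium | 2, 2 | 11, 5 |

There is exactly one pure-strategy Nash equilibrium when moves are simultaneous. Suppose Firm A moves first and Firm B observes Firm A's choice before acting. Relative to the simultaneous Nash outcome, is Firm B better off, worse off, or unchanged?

Firm B best-responds to each possible Firm A move:
- Budget → Firm B plays Low (best of 8, 2); Firm A gets 4.
- Value → Firm B plays High (best of 5, 12); Firm A gets 0.
- Plus → Firm B plays Low (best of 9, 4); Firm A gets 7.
- Premium → Firm B plays High (best of 2, 5); Firm A gets 11.
Maximizing over 4, 0, 7, 11, Firm A chooses Premium. Subgame-perfect outcome: (Premium, High) with payoffs (11, 5).
Now find the simultaneous Nash equilibrium.
Firm A's best replies: Low→Plus; High→Plus.
Firm B's best replies: Budget→Low; Value→High; Plus→Low; Premium→High.
Only (Plus, Low) has each player best-responding; Nash payoffs (7, 9).
Firm B earns 5 sequentially versus 9 at the Nash outcome: worse off.

worse off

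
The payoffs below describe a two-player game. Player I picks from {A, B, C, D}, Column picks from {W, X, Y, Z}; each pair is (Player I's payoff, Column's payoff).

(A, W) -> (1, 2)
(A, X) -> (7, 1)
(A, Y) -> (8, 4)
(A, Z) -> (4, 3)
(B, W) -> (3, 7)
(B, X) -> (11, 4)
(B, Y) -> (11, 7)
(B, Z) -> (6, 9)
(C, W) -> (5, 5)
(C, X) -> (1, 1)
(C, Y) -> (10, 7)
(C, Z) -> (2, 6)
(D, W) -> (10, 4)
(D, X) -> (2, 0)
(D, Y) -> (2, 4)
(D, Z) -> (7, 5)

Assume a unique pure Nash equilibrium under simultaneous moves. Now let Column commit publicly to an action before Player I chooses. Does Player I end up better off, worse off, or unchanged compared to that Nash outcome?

better off

Work backward from Player I's decision.
- W: BR = D, leader payoff 4.
- X: BR = B, leader payoff 4.
- Y: BR = B, leader payoff 7.
- Z: BR = D, leader payoff 5.
Column's induced payoffs are 4, 4, 7, 5, so Column commits to Y. Subgame-perfect outcome: (B, Y) with payoffs (11, 7).
For the simultaneous game, intersect best replies.
Player I's best replies: W→D; X→B; Y→B; Z→D.
Column's best replies: A→Y; B→Z; C→Y; D→Z.
Only (D, Z) has each player best-responding; Nash payoffs (7, 5).
Player I earns 11 sequentially versus 7 at the Nash outcome: better off.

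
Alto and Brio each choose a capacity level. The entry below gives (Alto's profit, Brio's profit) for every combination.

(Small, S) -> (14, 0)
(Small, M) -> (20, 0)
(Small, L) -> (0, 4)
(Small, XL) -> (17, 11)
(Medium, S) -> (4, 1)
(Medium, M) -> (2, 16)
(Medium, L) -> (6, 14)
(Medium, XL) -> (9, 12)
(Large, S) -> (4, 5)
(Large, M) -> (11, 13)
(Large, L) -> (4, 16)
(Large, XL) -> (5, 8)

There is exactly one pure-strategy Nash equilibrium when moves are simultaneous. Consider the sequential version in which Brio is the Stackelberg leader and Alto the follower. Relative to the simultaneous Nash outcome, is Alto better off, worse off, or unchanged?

Backward induction with Brio moving first.
- S → Alto plays Small (best of 14, 4, 4); Brio gets 0.
- M → Alto plays Small (best of 20, 2, 11); Brio gets 0.
- L → Alto plays Medium (best of 0, 6, 4); Brio gets 14.
- XL → Alto plays Small (best of 17, 9, 5); Brio gets 11.
Among 0, 0, 14, 11, the best is 14 at L. Subgame-perfect outcome: (Medium, L) with payoffs (6, 14).
Under simultaneous play:
Alto's best replies: S→Small; M→Small; L→Medium; XL→Small.
Brio's best replies: Small→XL; Medium→M; Large→L.
The unique mutual best reply is (Small, XL), giving (17, 11).
Alto earns 6 sequentially versus 17 at the Nash outcome: worse off.

worse off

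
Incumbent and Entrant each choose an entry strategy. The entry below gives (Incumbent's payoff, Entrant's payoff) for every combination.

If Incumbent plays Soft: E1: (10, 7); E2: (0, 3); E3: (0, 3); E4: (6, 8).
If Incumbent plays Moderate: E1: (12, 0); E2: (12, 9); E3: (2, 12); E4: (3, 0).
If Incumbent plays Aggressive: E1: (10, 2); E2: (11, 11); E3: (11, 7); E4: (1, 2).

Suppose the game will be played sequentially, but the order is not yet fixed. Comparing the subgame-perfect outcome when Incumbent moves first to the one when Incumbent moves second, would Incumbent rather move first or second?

If Incumbent leads: Entrant's best replies are Soft→E4, Moderate→E3, Aggressive→E2; Incumbent's induced payoffs 6, 2, 11; outcome (Aggressive, E2), payoffs (11, 11).
If Entrant leads: Incumbent's best replies are E1→Moderate, E2→Moderate, E3→Aggressive, E4→Soft; Entrant's induced payoffs 0, 9, 7, 8; outcome (Moderate, E2), payoffs (12, 9).
Incumbent gets 11 moving first and 12 moving second, so Incumbent prefers to move second.

second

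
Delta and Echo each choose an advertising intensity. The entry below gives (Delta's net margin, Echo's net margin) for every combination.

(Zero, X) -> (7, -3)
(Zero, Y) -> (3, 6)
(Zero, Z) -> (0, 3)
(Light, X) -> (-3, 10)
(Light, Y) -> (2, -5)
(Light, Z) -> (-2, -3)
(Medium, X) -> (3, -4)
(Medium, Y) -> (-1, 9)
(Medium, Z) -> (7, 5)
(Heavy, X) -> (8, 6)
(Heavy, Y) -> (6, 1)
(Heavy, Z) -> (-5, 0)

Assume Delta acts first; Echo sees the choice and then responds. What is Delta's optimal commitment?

Heavy

Echo best-responds to each possible Delta move:
- Zero: BR = Y, leader payoff 3.
- Light: BR = X, leader payoff -3.
- Medium: BR = Y, leader payoff -1.
- Heavy: BR = X, leader payoff 8.
Maximizing over 3, -3, -1, 8, Delta chooses Heavy. Subgame-perfect outcome: (Heavy, X) with payoffs (8, 6).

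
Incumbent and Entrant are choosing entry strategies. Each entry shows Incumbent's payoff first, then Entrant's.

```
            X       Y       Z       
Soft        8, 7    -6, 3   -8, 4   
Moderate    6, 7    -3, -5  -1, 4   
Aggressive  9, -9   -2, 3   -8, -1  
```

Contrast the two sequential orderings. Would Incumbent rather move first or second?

If Incumbent leads: Entrant's best replies are Soft→X, Moderate→X, Aggressive→Y; Incumbent's induced payoffs 8, 6, -2; outcome (Soft, X), payoffs (8, 7).
If Entrant leads: Incumbent's best replies are X→Aggressive, Y→Aggressive, Z→Moderate; Entrant's induced payoffs -9, 3, 4; outcome (Moderate, Z), payoffs (-1, 4).
Incumbent gets 8 moving first and -1 moving second, so Incumbent prefers to move first.

first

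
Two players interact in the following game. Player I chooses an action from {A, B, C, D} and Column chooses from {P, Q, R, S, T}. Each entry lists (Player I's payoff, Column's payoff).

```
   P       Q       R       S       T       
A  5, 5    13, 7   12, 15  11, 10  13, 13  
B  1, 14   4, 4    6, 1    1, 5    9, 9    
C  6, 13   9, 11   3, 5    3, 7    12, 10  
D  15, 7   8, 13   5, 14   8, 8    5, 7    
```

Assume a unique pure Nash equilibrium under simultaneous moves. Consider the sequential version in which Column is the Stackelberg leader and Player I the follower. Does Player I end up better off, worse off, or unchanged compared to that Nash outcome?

unchanged

Player I best-responds to each possible Column move:
- P: Player I compares 5, 1, 6, 15 and picks D; Column would get 7.
- Q: Player I compares 13, 4, 9, 8 and picks A; Column would get 7.
- R: Player I compares 12, 6, 3, 5 and picks A; Column would get 15.
- S: Player I compares 11, 1, 3, 8 and picks A; Column would get 10.
- T: Player I compares 13, 9, 12, 5 and picks A; Column would get 13.
Among 7, 7, 15, 10, 13, the best is 15 at R. Subgame-perfect outcome: (A, R) with payoffs (12, 15).
Under simultaneous play:
Player I's best replies: P→D; Q→A; R→A; S→A; T→A.
Column's best replies: A→R; B→P; C→P; D→R.
Only (A, R) has each player best-responding; Nash payoffs (12, 15).
Player I earns 12 sequentially versus 12 at the Nash outcome: unchanged.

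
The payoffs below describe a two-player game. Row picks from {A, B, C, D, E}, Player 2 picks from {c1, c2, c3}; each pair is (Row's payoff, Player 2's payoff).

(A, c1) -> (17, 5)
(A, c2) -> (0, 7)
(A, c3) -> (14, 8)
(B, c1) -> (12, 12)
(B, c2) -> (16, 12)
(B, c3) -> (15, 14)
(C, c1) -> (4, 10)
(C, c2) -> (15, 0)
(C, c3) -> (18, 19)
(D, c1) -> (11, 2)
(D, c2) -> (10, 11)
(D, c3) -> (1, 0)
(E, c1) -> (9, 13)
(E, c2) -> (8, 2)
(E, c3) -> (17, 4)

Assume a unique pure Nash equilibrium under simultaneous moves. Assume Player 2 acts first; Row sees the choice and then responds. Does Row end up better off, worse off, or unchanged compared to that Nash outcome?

Solve by backward induction (Player 2 leads).
- c1: Row compares 17, 12, 4, 11, 9 and picks A; Player 2 would get 5.
- c2: Row compares 0, 16, 15, 10, 8 and picks B; Player 2 would get 12.
- c3: Row compares 14, 15, 18, 1, 17 and picks C; Player 2 would get 19.
Maximizing over 5, 12, 19, Player 2 chooses c3. Subgame-perfect outcome: (C, c3) with payoffs (18, 19).
Under simultaneous play:
Row's best replies: c1→A; c2→B; c3→C.
Player 2's best replies: A→c3; B→c3; C→c3; D→c2; E→c1.
Only (C, c3) has each player best-responding; Nash payoffs (18, 19).
Row earns 18 sequentially versus 18 at the Nash outcome: unchanged.

unchanged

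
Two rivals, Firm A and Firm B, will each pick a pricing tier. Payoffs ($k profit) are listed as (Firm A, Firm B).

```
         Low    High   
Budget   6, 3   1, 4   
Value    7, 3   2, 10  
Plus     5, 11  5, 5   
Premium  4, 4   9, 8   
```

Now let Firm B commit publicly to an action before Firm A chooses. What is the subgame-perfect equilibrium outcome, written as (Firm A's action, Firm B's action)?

Backward induction with Firm B moving first.
- Low → Firm A plays Value (best of 6, 7, 5, 4); Firm B gets 3.
- High → Firm A plays Premium (best of 1, 2, 5, 9); Firm B gets 8.
Maximizing over 3, 8, Firm B chooses High. Subgame-perfect outcome: (Premium, High) with payoffs (9, 8).

(Premium, High)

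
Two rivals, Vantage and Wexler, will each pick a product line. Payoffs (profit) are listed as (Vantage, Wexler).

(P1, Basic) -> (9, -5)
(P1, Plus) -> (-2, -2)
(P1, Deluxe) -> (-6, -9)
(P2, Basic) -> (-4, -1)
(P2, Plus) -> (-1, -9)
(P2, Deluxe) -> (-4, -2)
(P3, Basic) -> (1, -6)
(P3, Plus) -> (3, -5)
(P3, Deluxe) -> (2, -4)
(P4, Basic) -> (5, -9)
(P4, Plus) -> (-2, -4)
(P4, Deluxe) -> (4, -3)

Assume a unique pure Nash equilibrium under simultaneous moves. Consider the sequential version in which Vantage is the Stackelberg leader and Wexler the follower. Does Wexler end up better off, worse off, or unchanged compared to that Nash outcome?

unchanged

Backward induction with Vantage moving first.
- P1: BR = Plus, leader payoff -2.
- P2: BR = Basic, leader payoff -4.
- P3: BR = Deluxe, leader payoff 2.
- P4: BR = Deluxe, leader payoff 4.
Among -2, -4, 2, 4, the best is 4 at P4. Subgame-perfect outcome: (P4, Deluxe) with payoffs (4, -3).
Under simultaneous play:
Vantage's best replies: Basic→P1; Plus→P3; Deluxe→P4.
Wexler's best replies: P1→Plus; P2→Basic; P3→Deluxe; P4→Deluxe.
Only (P4, Deluxe) has each player best-responding; Nash payoffs (4, -3).
Wexler earns -3 sequentially versus -3 at the Nash outcome: unchanged.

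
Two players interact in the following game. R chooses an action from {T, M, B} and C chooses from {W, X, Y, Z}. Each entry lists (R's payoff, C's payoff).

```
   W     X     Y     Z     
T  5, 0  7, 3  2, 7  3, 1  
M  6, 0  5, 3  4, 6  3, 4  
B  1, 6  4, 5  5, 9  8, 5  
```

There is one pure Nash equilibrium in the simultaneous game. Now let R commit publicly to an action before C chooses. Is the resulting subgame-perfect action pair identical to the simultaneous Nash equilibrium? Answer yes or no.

yes

C best-responds to each possible R move:
- T → C plays Y (best of 0, 3, 7, 1); R gets 2.
- M → C plays Y (best of 0, 3, 6, 4); R gets 4.
- B → C plays Y (best of 6, 5, 9, 5); R gets 5.
Maximizing over 2, 4, 5, R chooses B. Subgame-perfect outcome: (B, Y) with payoffs (5, 9).
Now find the simultaneous Nash equilibrium.
R's best replies: W→M; X→T; Y→B; Z→B.
C's best replies: T→Y; M→Y; B→Y.
The unique mutual best reply is (B, Y), giving (5, 9).
Sequential outcome (B, Y) coincides with the Nash profile (B, Y).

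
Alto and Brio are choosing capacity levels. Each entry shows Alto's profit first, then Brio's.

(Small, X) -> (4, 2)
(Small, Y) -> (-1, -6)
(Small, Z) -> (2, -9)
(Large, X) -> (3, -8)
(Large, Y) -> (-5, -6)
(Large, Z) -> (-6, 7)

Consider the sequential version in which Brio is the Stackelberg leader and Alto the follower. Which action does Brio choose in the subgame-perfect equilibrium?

X

Solve by backward induction (Brio leads).
- X → Alto plays Small (best of 4, 3); Brio gets 2.
- Y → Alto plays Small (best of -1, -5); Brio gets -6.
- Z → Alto plays Small (best of 2, -6); Brio gets -9.
Maximizing over 2, -6, -9, Brio chooses X. Subgame-perfect outcome: (Small, X) with payoffs (4, 2).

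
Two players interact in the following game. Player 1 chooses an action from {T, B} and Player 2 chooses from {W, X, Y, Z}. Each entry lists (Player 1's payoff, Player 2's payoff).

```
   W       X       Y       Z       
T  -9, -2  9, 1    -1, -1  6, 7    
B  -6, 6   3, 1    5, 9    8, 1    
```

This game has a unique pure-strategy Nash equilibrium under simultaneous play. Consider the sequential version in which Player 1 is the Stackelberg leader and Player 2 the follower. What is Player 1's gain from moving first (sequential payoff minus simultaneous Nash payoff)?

1

Work backward from Player 2's decision.
- T → Player 2 plays Z (best of -2, 1, -1, 7); Player 1 gets 6.
- B → Player 2 plays Y (best of 6, 1, 9, 1); Player 1 gets 5.
Among 6, 5, the best is 6 at T. Subgame-perfect outcome: (T, Z) with payoffs (6, 7).
For the simultaneous game, intersect best replies.
Player 1's best replies: W→B; X→T; Y→B; Z→B.
Player 2's best replies: T→Z; B→Y.
Only (B, Y) has each player best-responding; Nash payoffs (5, 9).
Player 1's commitment gain: 6 − 5 = 1.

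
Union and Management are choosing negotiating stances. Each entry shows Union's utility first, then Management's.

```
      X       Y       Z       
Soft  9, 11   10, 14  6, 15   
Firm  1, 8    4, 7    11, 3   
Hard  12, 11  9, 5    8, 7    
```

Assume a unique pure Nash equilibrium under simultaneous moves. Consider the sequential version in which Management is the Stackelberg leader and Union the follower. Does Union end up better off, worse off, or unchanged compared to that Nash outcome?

Union best-responds to each possible Management move:
- X → Union plays Hard (best of 9, 1, 12); Management gets 11.
- Y → Union plays Soft (best of 10, 4, 9); Management gets 14.
- Z → Union plays Firm (best of 6, 11, 8); Management gets 3.
Among 11, 14, 3, the best is 14 at Y. Subgame-perfect outcome: (Soft, Y) with payoffs (10, 14).
For the simultaneous game, intersect best replies.
Union's best replies: X→Hard; Y→Soft; Z→Firm.
Management's best replies: Soft→Z; Firm→X; Hard→X.
Only (Hard, X) has each player best-responding; Nash payoffs (12, 11).
Union earns 10 sequentially versus 12 at the Nash outcome: worse off.

worse off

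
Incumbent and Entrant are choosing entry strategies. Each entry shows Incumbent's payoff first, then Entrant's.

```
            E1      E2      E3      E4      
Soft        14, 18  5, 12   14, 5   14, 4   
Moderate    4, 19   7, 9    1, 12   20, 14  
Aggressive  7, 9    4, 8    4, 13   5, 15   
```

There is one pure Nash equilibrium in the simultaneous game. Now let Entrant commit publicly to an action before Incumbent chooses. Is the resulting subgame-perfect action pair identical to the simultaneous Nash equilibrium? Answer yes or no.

yes

Solve by backward induction (Entrant leads).
- E1 → Incumbent plays Soft (best of 14, 4, 7); Entrant gets 18.
- E2 → Incumbent plays Moderate (best of 5, 7, 4); Entrant gets 9.
- E3 → Incumbent plays Soft (best of 14, 1, 4); Entrant gets 5.
- E4 → Incumbent plays Moderate (best of 14, 20, 5); Entrant gets 14.
Among 18, 9, 5, 14, the best is 18 at E1. Subgame-perfect outcome: (Soft, E1) with payoffs (14, 18).
For the simultaneous game, intersect best replies.
Incumbent's best replies: E1→Soft; E2→Moderate; E3→Soft; E4→Moderate.
Entrant's best replies: Soft→E1; Moderate→E1; Aggressive→E4.
Only (Soft, E1) has each player best-responding; Nash payoffs (14, 18).
Sequential outcome (Soft, E1) coincides with the Nash profile (Soft, E1).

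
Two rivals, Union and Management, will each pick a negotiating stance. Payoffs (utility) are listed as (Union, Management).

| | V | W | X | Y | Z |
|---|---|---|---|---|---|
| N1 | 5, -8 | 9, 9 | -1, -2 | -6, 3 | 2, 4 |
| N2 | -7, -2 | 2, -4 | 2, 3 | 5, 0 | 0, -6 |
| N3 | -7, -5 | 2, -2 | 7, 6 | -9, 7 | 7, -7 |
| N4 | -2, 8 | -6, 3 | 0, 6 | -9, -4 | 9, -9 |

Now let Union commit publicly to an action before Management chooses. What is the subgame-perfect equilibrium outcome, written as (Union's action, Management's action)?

Work backward from Management's decision.
- N1: BR = W, leader payoff 9.
- N2: BR = X, leader payoff 2.
- N3: BR = Y, leader payoff -9.
- N4: BR = V, leader payoff -2.
Among 9, 2, -9, -2, the best is 9 at N1. Subgame-perfect outcome: (N1, W) with payoffs (9, 9).

(N1, W)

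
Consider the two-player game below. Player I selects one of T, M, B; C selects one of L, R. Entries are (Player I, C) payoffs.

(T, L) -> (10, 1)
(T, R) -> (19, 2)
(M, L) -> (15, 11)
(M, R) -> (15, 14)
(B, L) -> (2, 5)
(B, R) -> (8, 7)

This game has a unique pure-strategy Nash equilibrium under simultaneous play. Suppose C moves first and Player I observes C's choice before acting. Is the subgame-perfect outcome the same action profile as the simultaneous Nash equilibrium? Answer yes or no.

no

Backward induction with C moving first.
- L → Player I plays M (best of 10, 15, 2); C gets 11.
- R → Player I plays T (best of 19, 15, 8); C gets 2.
C's induced payoffs are 11, 2, so C commits to L. Subgame-perfect outcome: (M, L) with payoffs (15, 11).
Under simultaneous play:
Player I's best replies: L→M; R→T.
C's best replies: T→R; M→R; B→R.
The unique mutual best reply is (T, R), giving (19, 2).
Sequential outcome (M, L) differs from the Nash profile (T, R).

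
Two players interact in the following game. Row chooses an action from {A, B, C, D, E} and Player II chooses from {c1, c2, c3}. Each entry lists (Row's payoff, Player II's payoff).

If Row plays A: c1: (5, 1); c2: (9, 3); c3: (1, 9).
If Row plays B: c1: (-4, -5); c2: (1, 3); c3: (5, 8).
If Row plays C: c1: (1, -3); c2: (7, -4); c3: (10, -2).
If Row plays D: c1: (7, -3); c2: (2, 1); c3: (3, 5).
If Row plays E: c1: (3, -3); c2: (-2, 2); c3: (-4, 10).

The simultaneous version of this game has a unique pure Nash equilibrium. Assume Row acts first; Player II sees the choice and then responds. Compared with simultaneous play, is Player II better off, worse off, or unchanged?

unchanged

Player II best-responds to each possible Row move:
- A → Player II plays c3 (best of 1, 3, 9); Row gets 1.
- B → Player II plays c3 (best of -5, 3, 8); Row gets 5.
- C → Player II plays c3 (best of -3, -4, -2); Row gets 10.
- D → Player II plays c3 (best of -3, 1, 5); Row gets 3.
- E → Player II plays c3 (best of -3, 2, 10); Row gets -4.
Among 1, 5, 10, 3, -4, the best is 10 at C. Subgame-perfect outcome: (C, c3) with payoffs (10, -2).
Under simultaneous play:
Row's best replies: c1→D; c2→A; c3→C.
Player II's best replies: A→c3; B→c3; C→c3; D→c3; E→c3.
The unique mutual best reply is (C, c3), giving (10, -2).
Player II earns -2 sequentially versus -2 at the Nash outcome: unchanged.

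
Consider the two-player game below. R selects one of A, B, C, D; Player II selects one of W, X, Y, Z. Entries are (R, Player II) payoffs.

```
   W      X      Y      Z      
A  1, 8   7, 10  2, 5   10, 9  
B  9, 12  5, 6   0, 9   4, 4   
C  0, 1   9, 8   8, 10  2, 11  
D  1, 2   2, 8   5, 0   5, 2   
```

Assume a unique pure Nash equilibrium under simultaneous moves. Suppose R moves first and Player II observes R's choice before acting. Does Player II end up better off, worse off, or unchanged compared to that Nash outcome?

Player II best-responds to each possible R move:
- A: BR = X, leader payoff 7.
- B: BR = W, leader payoff 9.
- C: BR = Z, leader payoff 2.
- D: BR = X, leader payoff 2.
R's induced payoffs are 7, 9, 2, 2, so R commits to B. Subgame-perfect outcome: (B, W) with payoffs (9, 12).
For the simultaneous game, intersect best replies.
R's best replies: W→B; X→C; Y→C; Z→A.
Player II's best replies: A→X; B→W; C→Z; D→X.
The unique mutual best reply is (B, W), giving (9, 12).
Player II earns 12 sequentially versus 12 at the Nash outcome: unchanged.

unchanged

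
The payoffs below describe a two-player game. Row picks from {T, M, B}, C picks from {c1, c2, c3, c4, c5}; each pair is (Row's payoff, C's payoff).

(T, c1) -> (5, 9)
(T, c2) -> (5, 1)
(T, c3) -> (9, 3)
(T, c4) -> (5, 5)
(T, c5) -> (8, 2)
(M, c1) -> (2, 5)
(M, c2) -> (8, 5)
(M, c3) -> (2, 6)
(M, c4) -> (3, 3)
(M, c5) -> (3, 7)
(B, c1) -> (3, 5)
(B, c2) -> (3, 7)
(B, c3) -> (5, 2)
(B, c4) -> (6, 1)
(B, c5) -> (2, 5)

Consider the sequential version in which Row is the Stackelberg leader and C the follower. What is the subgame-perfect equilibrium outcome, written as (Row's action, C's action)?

C best-responds to each possible Row move:
- T: BR = c1, leader payoff 5.
- M: BR = c5, leader payoff 3.
- B: BR = c2, leader payoff 3.
Row's induced payoffs are 5, 3, 3, so Row commits to T. Subgame-perfect outcome: (T, c1) with payoffs (5, 9).

(T, c1)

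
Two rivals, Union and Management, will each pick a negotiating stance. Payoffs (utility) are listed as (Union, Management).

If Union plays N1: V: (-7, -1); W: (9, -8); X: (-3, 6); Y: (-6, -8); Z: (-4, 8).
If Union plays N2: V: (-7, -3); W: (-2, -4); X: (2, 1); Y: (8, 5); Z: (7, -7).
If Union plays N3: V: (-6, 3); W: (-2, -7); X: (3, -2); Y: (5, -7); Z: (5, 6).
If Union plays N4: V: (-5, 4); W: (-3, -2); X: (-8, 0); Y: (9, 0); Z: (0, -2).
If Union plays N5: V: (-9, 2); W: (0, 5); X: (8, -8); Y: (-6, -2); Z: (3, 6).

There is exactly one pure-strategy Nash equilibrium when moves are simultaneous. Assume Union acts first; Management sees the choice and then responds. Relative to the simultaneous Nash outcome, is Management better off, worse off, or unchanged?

better off

Work backward from Management's decision.
- N1 → Management plays Z (best of -1, -8, 6, -8, 8); Union gets -4.
- N2 → Management plays Y (best of -3, -4, 1, 5, -7); Union gets 8.
- N3 → Management plays Z (best of 3, -7, -2, -7, 6); Union gets 5.
- N4 → Management plays V (best of 4, -2, 0, 0, -2); Union gets -5.
- N5 → Management plays Z (best of 2, 5, -8, -2, 6); Union gets 3.
Union's induced payoffs are -4, 8, 5, -5, 3, so Union commits to N2. Subgame-perfect outcome: (N2, Y) with payoffs (8, 5).
Now find the simultaneous Nash equilibrium.
Union's best replies: V→N4; W→N1; X→N5; Y→N4; Z→N2.
Management's best replies: N1→Z; N2→Y; N3→Z; N4→V; N5→Z.
Only (N4, V) has each player best-responding; Nash payoffs (-5, 4).
Management earns 5 sequentially versus 4 at the Nash outcome: better off.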